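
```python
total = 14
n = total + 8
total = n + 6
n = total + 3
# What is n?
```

Trace:
`total = 14` → total = 14
`n = total + 8` → n = 22
`total = n + 6` → total = 28
`n = total + 3` → n = 31
So n = 31

Answer: 31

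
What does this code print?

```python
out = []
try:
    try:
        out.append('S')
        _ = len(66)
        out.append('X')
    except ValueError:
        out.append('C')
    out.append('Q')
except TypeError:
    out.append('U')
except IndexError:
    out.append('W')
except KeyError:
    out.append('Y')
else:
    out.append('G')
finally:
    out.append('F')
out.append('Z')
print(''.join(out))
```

Execution trace: 'S' (inner try body) → 'U' (except TypeError) → 'F' (finally) → 'Z' (after the try/except). Output: SUFZ

Answer: SUFZ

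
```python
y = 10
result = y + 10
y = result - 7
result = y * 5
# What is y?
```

Trace:
`y = 10` → y = 10
`result = y + 10` → result = 20
`y = result - 7` → y = 13
`result = y * 5` → result = 65
So y = 13

Answer: 13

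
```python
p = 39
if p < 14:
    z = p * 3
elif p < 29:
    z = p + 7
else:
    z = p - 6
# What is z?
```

Trace:
`p = 39` → p = 39
`if p < 14: ...` → p < 14 is False, p < 29 is False, take else branch → z = 33
So z = 33

Answer: 33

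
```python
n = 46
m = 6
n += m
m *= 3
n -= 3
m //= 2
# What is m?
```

Trace:
`n = 46` → n = 46
`m = 6` → m = 6
`n += m` → n = 52
`m *= 3` → m = 18
`n -= 3` → n = 49
`m //= 2` → m = 9
So m = 9

Answer: 9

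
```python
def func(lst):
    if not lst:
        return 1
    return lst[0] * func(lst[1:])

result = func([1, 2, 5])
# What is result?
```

Product over [1, 2, 5] = 1 * 2 * 5 = 10

Answer: 10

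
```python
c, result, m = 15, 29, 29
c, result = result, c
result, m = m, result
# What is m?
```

Trace:
`c, result, m = 15, 29, 29` → c = 15; result = 29; m = 29
`c, result = result, c` → c = 29; result = 15
`result, m = m, result` → result = 29; m = 15
So m = 15

Answer: 15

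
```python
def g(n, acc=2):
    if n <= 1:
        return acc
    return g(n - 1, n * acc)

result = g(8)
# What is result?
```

Accumulator trace (n, acc): (8, 2) -> (7, 16) -> (6, 112) -> (5, 672) -> (4, 3360) -> (3, 13440) -> (2, 40320) -> (1, 80640) -> return 80640

Answer: 80640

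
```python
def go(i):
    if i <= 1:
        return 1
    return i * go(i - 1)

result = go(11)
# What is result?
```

go(11) = 11 * 10 * 9 * 8 * 7 * 6 * 5 * 4 * 3 * 2 * 1 = 39916800

Answer: 39916800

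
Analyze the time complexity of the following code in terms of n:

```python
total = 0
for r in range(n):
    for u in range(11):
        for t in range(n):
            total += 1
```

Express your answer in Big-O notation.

Each loop level contributes: n × 1 × n. Multiplying the contributions gives O(n^2).

Answer: O(n^2)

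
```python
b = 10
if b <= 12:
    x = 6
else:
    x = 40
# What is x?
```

Trace:
`b = 10` → b = 10
`if b <= 12: ...` → b <= 12 is True → x = 6
So x = 6

Answer: 6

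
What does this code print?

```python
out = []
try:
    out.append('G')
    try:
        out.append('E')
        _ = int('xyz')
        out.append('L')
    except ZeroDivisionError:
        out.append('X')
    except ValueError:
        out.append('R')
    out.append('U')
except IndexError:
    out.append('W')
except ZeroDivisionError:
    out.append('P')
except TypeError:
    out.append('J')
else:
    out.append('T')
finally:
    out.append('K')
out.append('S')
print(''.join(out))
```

Execution trace: 'G' (try body) → 'E' (inner try body) → 'R' (inner except ValueError) → 'U' (try body, no exception) → 'T' (else) → 'K' (finally) → 'S' (after the try/except). Output: GERUTKS

Answer: GERUTKS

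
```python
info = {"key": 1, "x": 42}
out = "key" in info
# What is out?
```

Trace:
`info = {"key": 1, "x": 42}` → info = {'key': 1, 'x': 42}
`out = "key" in info` → out = True
So out = True

Answer: True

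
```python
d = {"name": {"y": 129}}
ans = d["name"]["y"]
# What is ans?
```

Trace:
`d = {"name": {"y": 129}}` → d = {'name': {'y': 129}}
`ans = d["name"]["y"]` → ans = 129
So ans = 129

Answer: 129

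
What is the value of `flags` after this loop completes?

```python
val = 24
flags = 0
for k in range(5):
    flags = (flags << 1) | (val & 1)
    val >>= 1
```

Reverse lowest 5 bits of 24
`flags` takes the values: 0 → 1 → 3

Answer: 3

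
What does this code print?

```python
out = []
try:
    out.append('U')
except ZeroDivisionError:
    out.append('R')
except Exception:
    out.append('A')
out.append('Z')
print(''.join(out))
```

Execution trace: 'U' (try body, no exception) → 'Z' (after the try/except). Output: UZ

Answer: UZ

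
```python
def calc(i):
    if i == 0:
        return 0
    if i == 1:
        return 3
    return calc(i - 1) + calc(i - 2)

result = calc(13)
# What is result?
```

Build up from base cases: calc(0)=0, calc(1)=3, calc(2)=3, calc(3)=6, calc(4)=9, calc(5)=15, calc(6)=24, ..., calc(13)=699

Answer: 699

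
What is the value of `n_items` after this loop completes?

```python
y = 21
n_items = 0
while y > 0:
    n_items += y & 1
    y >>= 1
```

Count set bits in 21 (binary: 0b10101)
`n_items` takes the values: 0 → 1 → 2 → 3

Answer: 3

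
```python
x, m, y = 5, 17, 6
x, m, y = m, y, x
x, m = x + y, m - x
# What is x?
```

Trace:
`x, m, y = 5, 17, 6` → x = 5; m = 17; y = 6
`x, m, y = m, y, x` → x = 17; m = 6; y = 5
`x, m = x + y, m - x` → x = 22; m = -11
So x = 22

Answer: 22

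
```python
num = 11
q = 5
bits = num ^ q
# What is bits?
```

Trace:
`num = 11` → num = 11
`q = 5` → q = 5
`bits = num ^ q` → bits = 14
So bits = 14

Answer: 14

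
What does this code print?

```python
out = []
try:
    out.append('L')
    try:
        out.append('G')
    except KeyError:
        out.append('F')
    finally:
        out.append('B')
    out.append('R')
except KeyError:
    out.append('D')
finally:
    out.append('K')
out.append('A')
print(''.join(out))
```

Execution trace: 'L' (try body) → 'G' (inner try body, no exception) → 'B' (inner finally) → 'R' (try body, no exception) → 'K' (finally) → 'A' (after the try/except). Output: LGBRKA

Answer: LGBRKA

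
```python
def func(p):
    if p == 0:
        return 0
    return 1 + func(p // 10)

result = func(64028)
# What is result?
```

Count of digits of 64028: 5

Answer: 5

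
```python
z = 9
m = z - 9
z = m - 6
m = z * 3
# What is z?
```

Trace:
`z = 9` → z = 9
`m = z - 9` → m = 0
`z = m - 6` → z = -6
`m = z * 3` → m = -18
So z = -6

Answer: -6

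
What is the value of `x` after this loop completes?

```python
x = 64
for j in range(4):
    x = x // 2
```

Halve 4 times: 64 // 2^4 = 4
`x` takes the values: 64 → 32 → 16 → 8 → 4

Answer: 4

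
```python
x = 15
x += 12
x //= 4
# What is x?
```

Trace:
`x = 15` → x = 15
`x += 12` → x = 27
`x //= 4` → x = 6
So x = 6

Answer: 6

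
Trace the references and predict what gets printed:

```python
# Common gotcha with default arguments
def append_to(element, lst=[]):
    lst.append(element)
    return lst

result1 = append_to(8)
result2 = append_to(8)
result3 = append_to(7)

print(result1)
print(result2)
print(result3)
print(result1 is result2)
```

Key concept: mutable default argument gotcha.
Step by step:
`result1 = append_to(8)` → result1 = [8]
`result2 = append_to(8)` → result1 = [8, 8] (same object as result2); result2 = [8, 8] (same object as result1)
`result3 = append_to(7)` → result1 = [8, 8, 7] (same object as result2, result3); result2 = [8, 8, 7] (same object as result1, result3); result3 = [8, 8, 7] (same object as result1, result2)
`print(result1)` → prints [8, 8, 7]
`print(result2)` → prints [8, 8, 7]
`print(result3)` → prints [8, 8, 7]
`print(result1 is result2)` → prints True

Answer:
[8, 8, 7]
[8, 8, 7]
[8, 8, 7]
True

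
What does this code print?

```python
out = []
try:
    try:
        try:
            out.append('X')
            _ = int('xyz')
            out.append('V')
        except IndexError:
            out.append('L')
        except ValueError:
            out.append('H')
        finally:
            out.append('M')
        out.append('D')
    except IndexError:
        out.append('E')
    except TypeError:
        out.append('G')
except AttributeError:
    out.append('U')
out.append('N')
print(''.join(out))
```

Execution trace: 'X' (inner try body) → 'H' (inner except ValueError) → 'M' (inner finally) → 'D' (try body, no exception) → 'N' (after the try/except). Output: XHMDN

Answer: XHMDN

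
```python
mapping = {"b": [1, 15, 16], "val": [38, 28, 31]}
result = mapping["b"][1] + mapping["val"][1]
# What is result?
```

Trace:
`mapping = {"b": [1, 15, 16], "val": [38, 28, 31]}` → mapping = {'b': [1, 15, 16], 'val': [38, 28, 31]}
`result = mapping["b"][1] + mapping["val"][1]` → result = 43
So result = 43

Answer: 43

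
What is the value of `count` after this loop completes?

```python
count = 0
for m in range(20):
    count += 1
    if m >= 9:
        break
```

Loop breaks when m reaches 9, count is 10
`count` takes the values: 0 → 1 → 2 → 3 → 4 → 5 → 6 → 7 → 8 → 9 → 10

Answer: 10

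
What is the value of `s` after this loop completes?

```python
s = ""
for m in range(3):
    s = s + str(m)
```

Concatenate digits 0 to 2
`s` takes the values: "" → "0" → "01" → "012"

Answer: "012"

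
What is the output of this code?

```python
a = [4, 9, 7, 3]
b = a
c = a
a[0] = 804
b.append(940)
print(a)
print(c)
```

Key concept: multiple aliases.
Step by step:
`a = [4, 9, 7, 3]` → a = [4, 9, 7, 3]
`b = a` → b = [4, 9, 7, 3] (same object as a)
`c = a` → c = [4, 9, 7, 3] (same object as a, b)
`a[0] = 804` → a = [804, 9, 7, 3] (same object as b, c); b = [804, 9, 7, 3] (same object as a, c); c = [804, 9, 7, 3] (same object as a, b)
`b.append(940)` → a = [804, 9, 7, 3, 940] (same object as b, c); b = [804, 9, 7, 3, 940] (same object as a, c); c = [804, 9, 7, 3, 940] (same object as a, b)
`print(a)` → prints [804, 9, 7, 3, 940]
`print(c)` → prints [804, 9, 7, 3, 940]

Answer:
[804, 9, 7, 3, 940]
[804, 9, 7, 3, 940]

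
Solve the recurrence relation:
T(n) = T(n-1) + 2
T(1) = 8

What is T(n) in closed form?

Unrolling: T(n) = T(1) + 2·(n-1) = 8 + 2(n-1) = 2n + 6.

Answer: T(n) = 2n + 6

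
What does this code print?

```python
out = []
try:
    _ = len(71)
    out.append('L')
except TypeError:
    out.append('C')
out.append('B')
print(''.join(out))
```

Execution trace: 'C' (except TypeError) → 'B' (after the try/except). Output: CB

Answer: CB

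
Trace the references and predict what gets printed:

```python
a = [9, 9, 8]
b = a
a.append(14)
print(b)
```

Key concept: basic list aliasing.
Step by step:
`a = [9, 9, 8]` → a = [9, 9, 8]
`b = a` → b = [9, 9, 8] (same object as a)
`a.append(14)` → a = [9, 9, 8, 14] (same object as b); b = [9, 9, 8, 14] (same object as a)
`print(b)` → prints [9, 9, 8, 14]

Answer: [9, 9, 8, 14]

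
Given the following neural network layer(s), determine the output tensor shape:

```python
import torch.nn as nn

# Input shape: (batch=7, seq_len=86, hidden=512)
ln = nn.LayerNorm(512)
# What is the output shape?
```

Input: (7, 86, 512) -> Output: (7, 86, 512)

Answer: (7, 86, 512)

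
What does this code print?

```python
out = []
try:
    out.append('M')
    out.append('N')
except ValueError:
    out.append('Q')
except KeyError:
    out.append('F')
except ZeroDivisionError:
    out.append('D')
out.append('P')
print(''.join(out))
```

Execution trace: 'M' (try body) → 'N' (try body, no exception) → 'P' (after the try/except). Output: MNP

Answer: MNP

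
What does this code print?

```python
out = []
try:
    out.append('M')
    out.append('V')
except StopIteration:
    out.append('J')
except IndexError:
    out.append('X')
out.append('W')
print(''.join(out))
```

Execution trace: 'M' (try body) → 'V' (try body, no exception) → 'W' (after the try/except). Output: MVW

Answer: MVW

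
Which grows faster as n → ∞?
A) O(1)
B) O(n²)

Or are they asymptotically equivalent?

O(1) vs O(n²): Higher order terms dominate.

Answer: B) O(n²) grows faster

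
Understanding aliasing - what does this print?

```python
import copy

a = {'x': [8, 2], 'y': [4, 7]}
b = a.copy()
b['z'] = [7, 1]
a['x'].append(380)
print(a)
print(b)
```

Key concept: shallow copy of dict with mutable values.
Step by step:
`a = {'x': [8, 2], 'y': [4, 7]}` → a = {'x': [8, 2], 'y': [4, 7]}
`b = a.copy()` → b = {'x': [8, 2], 'y': [4, 7]}
`b['z'] = [7, 1]` → b = {'x': [8, 2], 'y': [4, 7], 'z': [7, 1]}
`a['x'].append(380)` → a = {'x': [8, 2, 380], 'y': [4, 7]}; b = {'x': [8, 2, 380], 'y': [4, 7], 'z': [7, 1]}
`print(a)` → prints {'x': [8, 2, 380], 'y': [4, 7]}
`print(b)` → prints {'x': [8, 2, 380], 'y': [4, 7], 'z': [7, 1]}

Answer:
{'x': [8, 2, 380], 'y': [4, 7]}
{'x': [8, 2, 380], 'y': [4, 7], 'z': [7, 1]}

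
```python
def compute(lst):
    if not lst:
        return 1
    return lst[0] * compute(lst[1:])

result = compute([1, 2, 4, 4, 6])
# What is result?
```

Product over [1, 2, 4, 4, 6] = 1 * 2 * 4 * 4 * 6 = 192

Answer: 192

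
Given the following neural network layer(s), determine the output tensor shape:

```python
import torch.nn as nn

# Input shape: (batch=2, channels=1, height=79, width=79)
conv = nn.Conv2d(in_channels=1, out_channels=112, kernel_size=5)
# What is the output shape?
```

Input: (2, 1, 79, 79) -> Output: (2, 112, 75, 75)

Answer: (2, 112, 75, 75)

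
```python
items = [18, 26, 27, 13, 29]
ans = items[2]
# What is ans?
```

Trace:
`items = [18, 26, 27, 13, 29]` → items = [18, 26, 27, 13, 29]
`ans = items[2]` → ans = 27
So ans = 27

Answer: 27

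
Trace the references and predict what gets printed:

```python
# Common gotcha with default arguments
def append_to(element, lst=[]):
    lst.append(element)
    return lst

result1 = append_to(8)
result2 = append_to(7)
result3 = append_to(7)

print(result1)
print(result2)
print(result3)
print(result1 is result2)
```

Key concept: mutable default argument gotcha.
Step by step:
`result1 = append_to(8)` → result1 = [8]
`result2 = append_to(7)` → result1 = [8, 7] (same object as result2); result2 = [8, 7] (same object as result1)
`result3 = append_to(7)` → result1 = [8, 7, 7] (same object as result2, result3); result2 = [8, 7, 7] (same object as result1, result3); result3 = [8, 7, 7] (same object as result1, result2)
`print(result1)` → prints [8, 7, 7]
`print(result2)` → prints [8, 7, 7]
`print(result3)` → prints [8, 7, 7]
`print(result1 is result2)` → prints True

Answer:
[8, 7, 7]
[8, 7, 7]
[8, 7, 7]
True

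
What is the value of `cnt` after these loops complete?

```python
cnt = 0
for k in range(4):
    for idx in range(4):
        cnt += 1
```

4 * 4 = 16
`cnt` takes the values: 0 → 1 → 2 → 3 → 4 → 5 → 6 → 7 → 8 → 9 → 10 → 11 → 12 → 13 → 14 → 15 → 16

Answer: 16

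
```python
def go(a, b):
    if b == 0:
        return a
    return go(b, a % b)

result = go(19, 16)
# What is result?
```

go(19, 16) -> go(16, 3) -> go(3, 1) -> go(1, 0) -> 1

Answer: 1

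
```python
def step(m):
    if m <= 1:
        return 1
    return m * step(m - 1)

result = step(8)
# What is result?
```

step(8) = 8 * 7 * 6 * 5 * 4 * 3 * 2 * 1 = 40320

Answer: 40320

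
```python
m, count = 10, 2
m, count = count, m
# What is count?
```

Trace:
`m, count = 10, 2` → m = 10; count = 2
`m, count = count, m` → m = 2; count = 10
So count = 10

Answer: 10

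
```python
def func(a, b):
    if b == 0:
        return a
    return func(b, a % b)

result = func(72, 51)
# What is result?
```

func(72, 51) -> func(51, 21) -> func(21, 9) -> func(9, 3) -> func(3, 0) -> 3

Answer: 3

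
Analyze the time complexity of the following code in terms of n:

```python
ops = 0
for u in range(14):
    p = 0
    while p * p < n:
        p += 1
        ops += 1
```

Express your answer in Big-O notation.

Each loop level contributes: 1 × √n. Multiplying the contributions gives O(√n).

Answer: O(√n)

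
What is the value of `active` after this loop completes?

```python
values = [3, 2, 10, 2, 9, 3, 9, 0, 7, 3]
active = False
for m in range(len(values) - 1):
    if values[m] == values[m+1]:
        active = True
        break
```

Check consecutive duplicates in [3, 2, 10, 2, 9, 3, 9, 0, 7, 3]
`active` takes the values: False

Answer: False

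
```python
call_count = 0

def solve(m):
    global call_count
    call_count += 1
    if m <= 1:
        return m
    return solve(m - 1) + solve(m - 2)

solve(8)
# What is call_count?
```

Calls(m) = 1 + Calls(m-1) + Calls(m-2); Calls(0)=Calls(1)=1. For m=8 this gives 67.

Answer: 67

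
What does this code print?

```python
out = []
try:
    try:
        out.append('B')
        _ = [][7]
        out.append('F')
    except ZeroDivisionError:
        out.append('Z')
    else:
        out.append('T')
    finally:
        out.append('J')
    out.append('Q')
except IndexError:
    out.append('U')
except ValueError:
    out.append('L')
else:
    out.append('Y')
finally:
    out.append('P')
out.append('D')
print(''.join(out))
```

Execution trace: 'B' (inner try body) → 'J' (inner finally) → 'U' (except IndexError) → 'P' (finally) → 'D' (after the try/except). Output: BJUPD

Answer: BJUPD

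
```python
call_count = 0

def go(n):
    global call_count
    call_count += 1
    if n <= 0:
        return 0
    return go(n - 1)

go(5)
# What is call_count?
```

Linear recursion stepping by 1: 6 calls from n=5 down to ≤0.

Answer: 6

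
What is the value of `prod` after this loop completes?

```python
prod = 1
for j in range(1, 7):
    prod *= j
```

6! = 720
`prod` takes the values: 1 → 2 → 6 → 24 → 120 → 720

Answer: 720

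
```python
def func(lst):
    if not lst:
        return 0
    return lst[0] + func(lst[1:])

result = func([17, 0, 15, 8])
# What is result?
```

17 + 0 + 15 + 8 + 0 = 40

Answer: 40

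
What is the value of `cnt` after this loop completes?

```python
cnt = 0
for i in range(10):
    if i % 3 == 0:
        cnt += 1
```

Count numbers divisible by 3 in range(10)
`cnt` takes the values: 0 → 1 → 2 → 3 → 4

Answer: 4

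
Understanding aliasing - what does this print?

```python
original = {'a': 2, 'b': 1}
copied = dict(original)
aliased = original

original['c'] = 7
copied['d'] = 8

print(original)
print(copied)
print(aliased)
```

Key concept: dict() creates copy, assignment creates alias.
Step by step:
`original = {'a': 2, 'b': 1}` → original = {'a': 2, 'b': 1}
`copied = dict(original)` → copied = {'a': 2, 'b': 1}
`aliased = original` → aliased = {'a': 2, 'b': 1} (same object as original)
`original['c'] = 7` → original = {'a': 2, 'b': 1, 'c': 7} (same object as aliased); aliased = {'a': 2, 'b': 1, 'c': 7} (same object as original)
`copied['d'] = 8` → copied = {'a': 2, 'b': 1, 'd': 8}
`print(original)` → prints {'a': 2, 'b': 1, 'c': 7}
`print(copied)` → prints {'a': 2, 'b': 1, 'd': 8}
`print(aliased)` → prints {'a': 2, 'b': 1, 'c': 7}

Answer:
{'a': 2, 'b': 1, 'c': 7}
{'a': 2, 'b': 1, 'd': 8}
{'a': 2, 'b': 1, 'c': 7}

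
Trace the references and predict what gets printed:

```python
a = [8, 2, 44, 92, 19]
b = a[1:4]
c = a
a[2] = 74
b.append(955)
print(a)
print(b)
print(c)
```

Key concept: slice vs alias.
Step by step:
`a = [8, 2, 44, 92, 19]` → a = [8, 2, 44, 92, 19]
`b = a[1:4]` → b = [2, 44, 92]
`c = a` → c = [8, 2, 44, 92, 19] (same object as a)
`a[2] = 74` → a = [8, 2, 74, 92, 19] (same object as c); c = [8, 2, 74, 92, 19] (same object as a)
`b.append(955)` → b = [2, 44, 92, 955]
`print(a)` → prints [8, 2, 74, 92, 19]
`print(b)` → prints [2, 44, 92, 955]
`print(c)` → prints [8, 2, 74, 92, 19]

Answer:
[8, 2, 74, 92, 19]
[2, 44, 92, 955]
[8, 2, 74, 92, 19]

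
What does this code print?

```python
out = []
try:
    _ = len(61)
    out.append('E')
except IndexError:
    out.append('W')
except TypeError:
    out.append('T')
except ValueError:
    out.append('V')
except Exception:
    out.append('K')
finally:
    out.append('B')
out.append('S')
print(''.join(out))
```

Execution trace: 'T' (except TypeError) → 'B' (finally) → 'S' (after the try/except). Output: TBS

Answer: TBS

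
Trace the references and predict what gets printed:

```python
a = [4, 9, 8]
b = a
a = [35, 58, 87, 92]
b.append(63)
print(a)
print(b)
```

Key concept: rebinding vs mutation: a is rebound to a new list, b still points at the original.
Step by step:
`a = [4, 9, 8]` → a = [4, 9, 8]
`b = a` → b = [4, 9, 8] (same object as a)
`a = [35, 58, 87, 92]` → a = [35, 58, 87, 92]
`b.append(63)` → b = [4, 9, 8, 63]
`print(a)` → prints [35, 58, 87, 92]
`print(b)` → prints [4, 9, 8, 63]

Answer:
[35, 58, 87, 92]
[4, 9, 8, 63]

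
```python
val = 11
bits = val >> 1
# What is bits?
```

Trace:
`val = 11` → val = 11
`bits = val >> 1` → bits = 5
So bits = 5

Answer: 5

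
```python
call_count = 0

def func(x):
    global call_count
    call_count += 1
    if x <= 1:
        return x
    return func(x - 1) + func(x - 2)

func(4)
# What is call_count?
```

Calls(x) = 1 + Calls(x-1) + Calls(x-2); Calls(0)=Calls(1)=1. For x=4 this gives 9.

Answer: 9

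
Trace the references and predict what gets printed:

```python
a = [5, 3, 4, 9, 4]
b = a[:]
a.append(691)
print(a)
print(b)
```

Key concept: slice [:] creates copy.
Step by step:
`a = [5, 3, 4, 9, 4]` → a = [5, 3, 4, 9, 4]
`b = a[:]` → b = [5, 3, 4, 9, 4]
`a.append(691)` → a = [5, 3, 4, 9, 4, 691]
`print(a)` → prints [5, 3, 4, 9, 4, 691]
`print(b)` → prints [5, 3, 4, 9, 4]

Answer:
[5, 3, 4, 9, 4, 691]
[5, 3, 4, 9, 4]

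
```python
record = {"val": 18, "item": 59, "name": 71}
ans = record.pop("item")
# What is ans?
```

Trace:
`record = {"val": 18, "item": 59, "name": 71}` → record = {'val': 18, 'item': 59, 'name': 71}
`ans = record.pop("item")` → record = {'val': 18, 'name': 71}; ans = 59
So ans = 59

Answer: 59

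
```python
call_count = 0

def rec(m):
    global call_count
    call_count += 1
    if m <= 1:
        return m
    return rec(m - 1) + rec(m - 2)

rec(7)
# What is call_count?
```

Calls(m) = 1 + Calls(m-1) + Calls(m-2); Calls(0)=Calls(1)=1. For m=7 this gives 41.

Answer: 41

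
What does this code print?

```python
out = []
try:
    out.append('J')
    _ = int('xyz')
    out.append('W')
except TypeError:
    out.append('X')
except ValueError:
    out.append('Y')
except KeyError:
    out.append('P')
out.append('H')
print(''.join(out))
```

Execution trace: 'J' (try body) → 'Y' (except ValueError) → 'H' (after the try/except). Output: JYH

Answer: JYH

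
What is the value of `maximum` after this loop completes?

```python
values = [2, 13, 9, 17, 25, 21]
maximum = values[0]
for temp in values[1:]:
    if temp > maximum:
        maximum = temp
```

Maximum of [2, 13, 9, 17, 25, 21]
`maximum` takes the values: 2 → 13 → 17 → 25

Answer: 25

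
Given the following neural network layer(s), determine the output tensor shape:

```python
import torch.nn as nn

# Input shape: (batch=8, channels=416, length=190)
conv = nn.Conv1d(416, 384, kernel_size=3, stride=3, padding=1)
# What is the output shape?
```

Input: (8, 416, 190) -> Output: (8, 384, 64)

Answer: (8, 384, 64)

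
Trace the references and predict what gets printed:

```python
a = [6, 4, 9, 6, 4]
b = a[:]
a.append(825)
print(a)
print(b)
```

Key concept: slice [:] creates copy.
Step by step:
`a = [6, 4, 9, 6, 4]` → a = [6, 4, 9, 6, 4]
`b = a[:]` → b = [6, 4, 9, 6, 4]
`a.append(825)` → a = [6, 4, 9, 6, 4, 825]
`print(a)` → prints [6, 4, 9, 6, 4, 825]
`print(b)` → prints [6, 4, 9, 6, 4]

Answer:
[6, 4, 9, 6, 4, 825]
[6, 4, 9, 6, 4]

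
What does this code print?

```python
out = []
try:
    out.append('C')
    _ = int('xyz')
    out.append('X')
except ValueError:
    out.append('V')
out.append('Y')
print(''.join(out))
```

Execution trace: 'C' (try body) → 'V' (except ValueError) → 'Y' (after the try/except). Output: CVY

Answer: CVY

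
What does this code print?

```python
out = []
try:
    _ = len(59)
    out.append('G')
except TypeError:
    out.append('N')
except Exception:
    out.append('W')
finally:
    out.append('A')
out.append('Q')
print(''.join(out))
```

Execution trace: 'N' (except TypeError) → 'A' (finally) → 'Q' (after the try/except). Output: NAQ

Answer: NAQ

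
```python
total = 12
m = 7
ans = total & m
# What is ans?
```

Trace:
`total = 12` → total = 12
`m = 7` → m = 7
`ans = total & m` → ans = 4
So ans = 4

Answer: 4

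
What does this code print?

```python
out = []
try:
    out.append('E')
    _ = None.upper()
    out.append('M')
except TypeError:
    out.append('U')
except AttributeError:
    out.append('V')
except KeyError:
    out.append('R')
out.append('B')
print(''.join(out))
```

Execution trace: 'E' (try body) → 'V' (except AttributeError) → 'B' (after the try/except). Output: EVB

Answer: EVB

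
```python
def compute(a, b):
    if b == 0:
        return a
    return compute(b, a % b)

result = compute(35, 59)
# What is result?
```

compute(35, 59) -> compute(59, 35) -> compute(35, 24) -> compute(24, 11) -> compute(11, 2) -> compute(2, 1) -> compute(1, 0) -> 1

Answer: 1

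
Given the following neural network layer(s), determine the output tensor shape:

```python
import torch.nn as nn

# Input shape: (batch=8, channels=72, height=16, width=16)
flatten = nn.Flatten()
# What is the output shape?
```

Input: (8, 72, 16, 16) -> Output: (8, 18432)

Answer: (8, 18432)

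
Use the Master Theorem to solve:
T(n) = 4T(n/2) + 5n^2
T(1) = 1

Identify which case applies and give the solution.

a=4, b=2, f(n)=5n^2. log_2(4) = 2. Since c=2 = 2, Case 2 applies: T(n) = Θ(n^log_b(a) · log n) = O(n^2 log n).

Answer: O(n^2 log n) - Case 2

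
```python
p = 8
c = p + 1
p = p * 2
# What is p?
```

Trace:
`p = 8` → p = 8
`c = p + 1` → c = 9
`p = p * 2` → p = 16
So p = 16

Answer: 16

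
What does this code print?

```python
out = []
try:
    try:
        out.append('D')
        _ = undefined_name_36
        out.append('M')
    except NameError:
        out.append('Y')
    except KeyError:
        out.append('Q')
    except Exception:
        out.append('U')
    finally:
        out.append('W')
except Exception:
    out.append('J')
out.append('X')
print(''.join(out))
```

Execution trace: 'D' (inner try body) → 'Y' (inner except NameError) → 'W' (inner finally) → 'X' (after the try/except). Output: DYWX

Answer: DYWX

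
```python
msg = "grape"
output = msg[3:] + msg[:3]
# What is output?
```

Trace:
`msg = "grape"` → msg = 'grape'
`output = msg[3:] + msg[:3]` → output = 'pegra'
So output = 'pegra'

Answer: 'pegra'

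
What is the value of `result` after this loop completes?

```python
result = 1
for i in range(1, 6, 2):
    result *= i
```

Product of 1, 3, 5, ... up to 5
`result` takes the values: 1 → 3 → 15

Answer: 15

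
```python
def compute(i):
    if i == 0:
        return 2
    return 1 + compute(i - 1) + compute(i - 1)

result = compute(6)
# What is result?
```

compute(i) = 1 + 2·compute(i-1), compute(0)=2. Closed form: (2+1)·2^6 - 1 = 191.

Answer: 191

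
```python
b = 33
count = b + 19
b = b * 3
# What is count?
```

Trace:
`b = 33` → b = 33
`count = b + 19` → count = 52
`b = b * 3` → b = 99
So count = 52

Answer: 52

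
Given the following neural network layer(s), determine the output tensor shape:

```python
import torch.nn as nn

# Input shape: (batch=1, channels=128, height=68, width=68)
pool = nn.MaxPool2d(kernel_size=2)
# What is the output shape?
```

Input: (1, 128, 68, 68) -> Output: (1, 128, 34, 34)

Answer: (1, 128, 34, 34)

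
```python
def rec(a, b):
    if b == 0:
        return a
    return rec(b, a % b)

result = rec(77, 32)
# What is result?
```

rec(77, 32) -> rec(32, 13) -> rec(13, 6) -> rec(6, 1) -> rec(1, 0) -> 1

Answer: 1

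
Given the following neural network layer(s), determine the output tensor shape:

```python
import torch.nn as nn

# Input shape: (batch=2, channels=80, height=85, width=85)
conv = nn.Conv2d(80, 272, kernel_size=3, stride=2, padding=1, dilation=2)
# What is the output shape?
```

Input: (2, 80, 85, 85) -> Output: (2, 272, 42, 42)

Answer: (2, 272, 42, 42)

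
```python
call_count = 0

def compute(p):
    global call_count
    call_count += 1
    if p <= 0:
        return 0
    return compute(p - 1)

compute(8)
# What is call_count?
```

Linear recursion stepping by 1: 9 calls from p=8 down to ≤0.

Answer: 9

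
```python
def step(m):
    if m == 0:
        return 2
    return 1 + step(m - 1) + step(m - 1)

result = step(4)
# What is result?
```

step(m) = 1 + 2·step(m-1), step(0)=2. Closed form: (2+1)·2^4 - 1 = 47.

Answer: 47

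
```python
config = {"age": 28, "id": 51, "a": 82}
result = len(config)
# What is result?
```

Trace:
`config = {"age": 28, "id": 51, "a": 82}` → config = {'age': 28, 'id': 51, 'a': 82}
`result = len(config)` → result = 3
So result = 3

Answer: 3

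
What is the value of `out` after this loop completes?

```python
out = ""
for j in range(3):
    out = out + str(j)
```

Concatenate digits 0 to 2
`out` takes the values: "" → "0" → "01" → "012"

Answer: "012"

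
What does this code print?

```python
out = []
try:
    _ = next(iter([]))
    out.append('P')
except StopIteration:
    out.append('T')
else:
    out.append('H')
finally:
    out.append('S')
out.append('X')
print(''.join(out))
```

Execution trace: 'T' (except StopIteration) → 'S' (finally) → 'X' (after the try/except). Output: TSX

Answer: TSX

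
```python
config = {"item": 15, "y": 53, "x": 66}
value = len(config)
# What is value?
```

Trace:
`config = {"item": 15, "y": 53, "x": 66}` → config = {'item': 15, 'y': 53, 'x': 66}
`value = len(config)` → value = 3
So value = 3

Answer: 3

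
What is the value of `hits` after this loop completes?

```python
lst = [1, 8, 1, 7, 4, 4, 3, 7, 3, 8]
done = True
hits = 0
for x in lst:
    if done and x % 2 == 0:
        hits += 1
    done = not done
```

Count even values at even positions
`hits` takes the values: 0 → 1

Answer: 1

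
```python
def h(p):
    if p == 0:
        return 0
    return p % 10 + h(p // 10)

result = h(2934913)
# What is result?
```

Sum of digits of 2934913: 3 + 1 + 9 + 4 + 3 + 9 + 2 = 31

Answer: 31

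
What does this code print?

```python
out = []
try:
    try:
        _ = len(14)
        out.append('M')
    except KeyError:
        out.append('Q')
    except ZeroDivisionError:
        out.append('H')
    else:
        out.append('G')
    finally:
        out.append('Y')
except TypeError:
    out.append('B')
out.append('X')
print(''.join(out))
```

Execution trace: 'Y' (finally) → 'B' (outer except TypeError) → 'X' (after the try/except). Output: YBX

Answer: YBX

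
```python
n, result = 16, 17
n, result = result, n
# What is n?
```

Trace:
`n, result = 16, 17` → n = 16; result = 17
`n, result = result, n` → n = 17; result = 16
So n = 17

Answer: 17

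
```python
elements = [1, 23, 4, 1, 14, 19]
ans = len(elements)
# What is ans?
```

Trace:
`elements = [1, 23, 4, 1, 14, 19]` → elements = [1, 23, 4, 1, 14, 19]
`ans = len(elements)` → ans = 6
So ans = 6

Answer: 6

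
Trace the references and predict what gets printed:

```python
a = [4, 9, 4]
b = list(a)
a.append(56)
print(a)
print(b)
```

Key concept: list() constructor creates copy.
Step by step:
`a = [4, 9, 4]` → a = [4, 9, 4]
`b = list(a)` → b = [4, 9, 4]
`a.append(56)` → a = [4, 9, 4, 56]
`print(a)` → prints [4, 9, 4, 56]
`print(b)` → prints [4, 9, 4]

Answer:
[4, 9, 4, 56]
[4, 9, 4]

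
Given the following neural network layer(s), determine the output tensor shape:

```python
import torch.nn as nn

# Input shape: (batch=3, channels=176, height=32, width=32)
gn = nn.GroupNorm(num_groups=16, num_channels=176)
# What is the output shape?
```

Input: (3, 176, 32, 32) -> Output: (3, 176, 32, 32)

Answer: (3, 176, 32, 32)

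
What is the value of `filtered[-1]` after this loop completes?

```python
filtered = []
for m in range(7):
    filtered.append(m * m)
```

Last element of squares 0 to 6
`filtered` takes the values: [] → [0] → [0, 1] → [0, 1, 4] → [0, 1, 4, 9] → [0, 1, 4, 9, 16] → [0, 1, 4, 9, 16, 25] → [0, 1, 4, 9, 16, 25, 36]
So `filtered[-1]` = 36

Answer: 36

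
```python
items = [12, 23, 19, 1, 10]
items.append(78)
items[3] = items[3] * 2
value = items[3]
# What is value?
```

Trace:
`items = [12, 23, 19, 1, 10]` → items = [12, 23, 19, 1, 10]
`items.append(78)` → items = [12, 23, 19, 1, 10, 78]
`items[3] = items[3] * 2` → items = [12, 23, 19, 2, 10, 78]
`value = items[3]` → value = 2
So value = 2

Answer: 2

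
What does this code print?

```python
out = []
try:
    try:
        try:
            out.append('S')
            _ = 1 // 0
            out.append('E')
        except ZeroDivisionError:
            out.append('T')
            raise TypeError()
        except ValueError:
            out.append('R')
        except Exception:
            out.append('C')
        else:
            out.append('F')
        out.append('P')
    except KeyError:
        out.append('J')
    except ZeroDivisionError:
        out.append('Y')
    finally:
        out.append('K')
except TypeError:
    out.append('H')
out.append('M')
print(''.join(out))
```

Execution trace: 'S' (inner try body) → 'T' (inner except ZeroDivisionError) → 'K' (finally) → 'H' (outer except TypeError) → 'M' (after the try/except). Output: STKHM

Answer: STKHM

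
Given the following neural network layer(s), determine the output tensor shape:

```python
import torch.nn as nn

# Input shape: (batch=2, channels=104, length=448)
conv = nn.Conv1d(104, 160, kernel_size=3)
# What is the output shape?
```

Input: (2, 104, 448) -> Output: (2, 160, 446)

Answer: (2, 160, 446)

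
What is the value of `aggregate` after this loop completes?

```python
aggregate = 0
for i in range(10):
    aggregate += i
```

Sum of 0 to 9 = 45
`aggregate` takes the values: 0 → 1 → 3 → 6 → 10 → 15 → 21 → 28 → 36 → 45

Answer: 45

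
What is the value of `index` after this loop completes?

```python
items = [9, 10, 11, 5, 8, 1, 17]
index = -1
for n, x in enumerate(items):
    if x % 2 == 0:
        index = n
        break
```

First even number index in [9, 10, 11, 5, 8, 1, 17]
`index` takes the values: -1 → 1

Answer: 1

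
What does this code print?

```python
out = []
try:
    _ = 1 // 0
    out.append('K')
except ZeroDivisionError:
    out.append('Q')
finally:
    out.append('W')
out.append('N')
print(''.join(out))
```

Execution trace: 'Q' (except ZeroDivisionError) → 'W' (finally) → 'N' (after the try/except). Output: QWN

Answer: QWN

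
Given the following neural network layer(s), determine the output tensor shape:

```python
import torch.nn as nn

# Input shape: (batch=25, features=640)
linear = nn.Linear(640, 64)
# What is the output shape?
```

Input: (25, 640) -> Output: (25, 64)

Answer: (25, 64)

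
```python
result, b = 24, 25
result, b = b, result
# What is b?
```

Trace:
`result, b = 24, 25` → result = 24; b = 25
`result, b = b, result` → result = 25; b = 24
So b = 24

Answer: 24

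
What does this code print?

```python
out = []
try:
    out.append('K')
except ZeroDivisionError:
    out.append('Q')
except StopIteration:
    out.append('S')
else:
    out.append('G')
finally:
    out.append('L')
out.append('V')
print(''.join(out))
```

Execution trace: 'K' (try body, no exception) → 'G' (else) → 'L' (finally) → 'V' (after the try/except). Output: KGLV

Answer: KGLV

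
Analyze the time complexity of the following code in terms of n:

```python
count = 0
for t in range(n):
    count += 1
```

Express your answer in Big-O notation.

Each loop level contributes: n. Multiplying the contributions gives O(n).

Answer: O(n)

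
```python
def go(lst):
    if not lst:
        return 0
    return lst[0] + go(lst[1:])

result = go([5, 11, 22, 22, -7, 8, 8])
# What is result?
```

5 + 11 + 22 + 22 + (-7) + 8 + 8 + 0 = 69

Answer: 69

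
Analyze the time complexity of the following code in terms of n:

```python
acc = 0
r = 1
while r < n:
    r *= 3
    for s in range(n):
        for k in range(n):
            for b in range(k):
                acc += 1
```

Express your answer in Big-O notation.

Each loop level contributes: log n × n × n × n. Multiplying the contributions gives O(n^3 log n).

Answer: O(n^3 log n)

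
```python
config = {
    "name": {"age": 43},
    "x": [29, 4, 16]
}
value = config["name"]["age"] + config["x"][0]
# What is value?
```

Trace:
`config = { ...` → config = {'name': {'age': 43}, 'x': [29, 4, 16]}
`value = config["name"]["age"] + config["x"][0]` → value = 72
So value = 72

Answer: 72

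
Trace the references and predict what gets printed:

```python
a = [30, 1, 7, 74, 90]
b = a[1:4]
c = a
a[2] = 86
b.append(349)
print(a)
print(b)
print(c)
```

Key concept: slice vs alias.
Step by step:
`a = [30, 1, 7, 74, 90]` → a = [30, 1, 7, 74, 90]
`b = a[1:4]` → b = [1, 7, 74]
`c = a` → c = [30, 1, 7, 74, 90] (same object as a)
`a[2] = 86` → a = [30, 1, 86, 74, 90] (same object as c); c = [30, 1, 86, 74, 90] (same object as a)
`b.append(349)` → b = [1, 7, 74, 349]
`print(a)` → prints [30, 1, 86, 74, 90]
`print(b)` → prints [1, 7, 74, 349]
`print(c)` → prints [30, 1, 86, 74, 90]

Answer:
[30, 1, 86, 74, 90]
[1, 7, 74, 349]
[30, 1, 86, 74, 90]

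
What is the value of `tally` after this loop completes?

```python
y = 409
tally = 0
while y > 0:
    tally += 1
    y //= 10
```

Count digits by repeated division by 10
`tally` takes the values: 0 → 1 → 2 → 3

Answer: 3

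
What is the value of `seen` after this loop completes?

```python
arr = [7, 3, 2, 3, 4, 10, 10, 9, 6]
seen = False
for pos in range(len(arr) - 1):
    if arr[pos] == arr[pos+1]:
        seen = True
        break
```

Check consecutive duplicates in [7, 3, 2, 3, 4, 10, 10, 9, 6]
`seen` takes the values: False → True

Answer: True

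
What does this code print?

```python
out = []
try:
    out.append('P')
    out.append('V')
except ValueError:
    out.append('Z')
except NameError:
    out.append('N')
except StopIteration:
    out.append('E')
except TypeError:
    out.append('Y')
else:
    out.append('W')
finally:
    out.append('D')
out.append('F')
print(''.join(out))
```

Execution trace: 'P' (try body) → 'V' (try body, no exception) → 'W' (else) → 'D' (finally) → 'F' (after the try/except). Output: PVWDF

Answer: PVWDF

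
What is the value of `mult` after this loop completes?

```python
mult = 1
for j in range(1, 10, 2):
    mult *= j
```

Product of 1, 3, 5, ... up to 9
`mult` takes the values: 1 → 3 → 15 → 105 → 945

Answer: 945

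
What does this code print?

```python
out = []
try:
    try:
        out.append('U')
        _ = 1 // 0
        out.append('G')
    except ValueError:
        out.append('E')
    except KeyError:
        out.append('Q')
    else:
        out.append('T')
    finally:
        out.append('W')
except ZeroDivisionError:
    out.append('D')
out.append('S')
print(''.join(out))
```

Execution trace: 'U' (inner try body) → 'W' (inner finally) → 'D' (outer except ZeroDivisionError) → 'S' (after the try/except). Output: UWDS

Answer: UWDS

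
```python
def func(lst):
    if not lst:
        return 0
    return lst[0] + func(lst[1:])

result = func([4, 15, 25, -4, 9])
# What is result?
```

4 + 15 + 25 + (-4) + 9 + 0 = 49

Answer: 49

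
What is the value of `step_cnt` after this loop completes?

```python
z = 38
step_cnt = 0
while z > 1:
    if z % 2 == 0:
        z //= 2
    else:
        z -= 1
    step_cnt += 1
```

Steps to reduce 38 to 1
`step_cnt` takes the values: 0 → 1 → 2 → 3 → 4 → 5 → 6 → 7

Answer: 7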